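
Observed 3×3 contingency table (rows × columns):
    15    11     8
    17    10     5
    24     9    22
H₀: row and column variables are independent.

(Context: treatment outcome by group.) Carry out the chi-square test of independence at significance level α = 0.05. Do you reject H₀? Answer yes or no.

reject H₀: no

Row totals [34, 32, 55], col totals [56, 30, 35], n=121
χ² = (15−15.74)²/15.74 + (11−8.43)²/8.43 + (8−9.83)²/9.83 + (17−14.81)²/14.81 + (10−7.93)²/7.93 + (5−9.26)²/9.26 + (24−25.45)²/25.45 + (9−13.64)²/13.64 + (22−15.91)²/15.91 = 7.9708
df = 4
p-value (upper-tail) = 0.09265
At α=0.05: p ≥ α → fail to reject H₀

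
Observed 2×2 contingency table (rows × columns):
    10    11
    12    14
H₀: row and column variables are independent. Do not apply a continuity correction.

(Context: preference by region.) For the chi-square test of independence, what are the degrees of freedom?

degrees of freedom = 1

df = (r−1)(c−1) = (2−1)·(2−1) = 1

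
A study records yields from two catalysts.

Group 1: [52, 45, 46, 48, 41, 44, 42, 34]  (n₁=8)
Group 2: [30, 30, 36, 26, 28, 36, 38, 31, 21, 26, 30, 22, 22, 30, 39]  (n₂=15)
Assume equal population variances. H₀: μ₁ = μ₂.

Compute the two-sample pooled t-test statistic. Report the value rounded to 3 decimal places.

test statistic = 5.843

x̄₁=44.000, s₁=5.318, n₁=8
x̄₂=29.667, s₂=5.740, n₂=15
s_p² = [7·5.318² + 14·5.740²]/21 = 31.3968
SE = √(s_p²·(1/8+1/15)) = 2.4531
t = (44.000−29.667)/2.4531 = 5.8429
df = 21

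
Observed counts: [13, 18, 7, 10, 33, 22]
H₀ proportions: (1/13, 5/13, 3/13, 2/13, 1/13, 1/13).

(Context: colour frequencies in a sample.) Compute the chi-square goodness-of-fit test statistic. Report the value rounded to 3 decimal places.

n = 103; E_i = n·p_i = [7.92, 39.62, 23.77, 15.85, 7.92, 7.92]
χ² = (13−7.92)²/7.92 + (18−39.62)²/39.62 + (7−23.77)²/23.77 + (10−15.85)²/15.85 + (33−7.92)²/7.92 + (22−7.92)²/7.92 = 133.4149
df = 5

test statistic = 133.415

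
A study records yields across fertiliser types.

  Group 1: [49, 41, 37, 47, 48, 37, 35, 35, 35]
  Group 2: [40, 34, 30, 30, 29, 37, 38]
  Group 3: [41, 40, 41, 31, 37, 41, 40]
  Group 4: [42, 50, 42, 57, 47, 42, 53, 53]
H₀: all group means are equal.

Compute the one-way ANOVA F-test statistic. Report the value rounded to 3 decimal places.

test statistic = 9.852

Group means [40.44, 34.00, 38.71, 48.25], grand mean 40.613
SSB = Σnᵢ(x̄ᵢ−x̄)² = 798.204; SSW = ΣΣ(x−x̄ᵢ)² = 729.151
MSB = 798.204/3 = 266.0680; MSW = 729.151/27 = 27.0056
F = MSB/MSW = 9.8523
df = (3, 27)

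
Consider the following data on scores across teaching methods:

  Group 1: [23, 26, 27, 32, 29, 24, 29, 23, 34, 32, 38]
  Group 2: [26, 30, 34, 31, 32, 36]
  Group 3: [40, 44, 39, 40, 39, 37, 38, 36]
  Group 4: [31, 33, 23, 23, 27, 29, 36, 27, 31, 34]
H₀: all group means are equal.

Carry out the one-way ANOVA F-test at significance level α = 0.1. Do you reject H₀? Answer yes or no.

reject H₀: yes

Group means [28.82, 31.50, 39.12, 29.40], grand mean 31.800
SSB = Σnᵢ(x̄ᵢ−x̄)² = 585.189; SSW = ΣΣ(x−x̄ᵢ)² = 510.411
MSB = 585.189/3 = 195.0629; MSW = 510.411/31 = 16.4649
F = MSB/MSW = 11.8472
df = (3, 31)
p-value (upper-tail) = 0.00002
At α=0.1: p < α → reject H₀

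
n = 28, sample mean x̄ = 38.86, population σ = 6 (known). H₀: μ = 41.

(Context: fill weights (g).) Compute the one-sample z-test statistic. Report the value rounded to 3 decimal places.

SE = σ/√n = 6/√28 = 1.1339
z = (x̄−μ₀)/SE = (38.86−41)/1.1339 = -1.8873

test statistic = -1.887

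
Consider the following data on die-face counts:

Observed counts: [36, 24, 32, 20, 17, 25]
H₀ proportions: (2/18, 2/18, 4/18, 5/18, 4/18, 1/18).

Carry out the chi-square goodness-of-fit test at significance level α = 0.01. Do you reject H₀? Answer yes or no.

n = 154; E_i = n·p_i = [17.11, 17.11, 34.22, 42.78, 34.22, 8.56]
χ² = (36−17.11)²/17.11 + (24−17.11)²/17.11 + (32−34.22)²/34.22 + (20−42.78)²/42.78 + (17−34.22)²/34.22 + (25−8.56)²/8.56 = 76.1721
df = 5
p-value (upper-tail) = 0.00000
At α=0.01: p < α → reject H₀

reject H₀: yes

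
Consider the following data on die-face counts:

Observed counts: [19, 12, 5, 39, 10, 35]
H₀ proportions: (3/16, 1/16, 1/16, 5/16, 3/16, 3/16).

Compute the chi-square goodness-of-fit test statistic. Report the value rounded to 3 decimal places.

n = 120; E_i = n·p_i = [22.50, 7.50, 7.50, 37.50, 22.50, 22.50]
χ² = (19−22.50)²/22.50 + (12−7.50)²/7.50 + (5−7.50)²/7.50 + (39−37.50)²/37.50 + (10−22.50)²/22.50 + (35−22.50)²/22.50 = 18.0267
df = 5

test statistic = 18.027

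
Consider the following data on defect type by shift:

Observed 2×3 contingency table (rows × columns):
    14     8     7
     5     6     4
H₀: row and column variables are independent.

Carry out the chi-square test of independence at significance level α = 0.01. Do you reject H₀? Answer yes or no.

Row totals [29, 15], col totals [19, 14, 11], n=44
χ² = (14−12.52)²/12.52 + (8−9.23)²/9.23 + (7−7.25)²/7.25 + (5−6.48)²/6.48 + (6−4.77)²/4.77 + (4−3.75)²/3.75 = 1.0153
df = 2
p-value (upper-tail) = 0.60191
At α=0.01: p ≥ α → fail to reject H₀

reject H₀: no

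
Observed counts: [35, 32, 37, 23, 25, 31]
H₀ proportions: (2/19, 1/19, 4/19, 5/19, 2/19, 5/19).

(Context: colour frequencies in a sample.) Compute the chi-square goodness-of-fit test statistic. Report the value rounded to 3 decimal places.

n = 183; E_i = n·p_i = [19.26, 9.63, 38.53, 48.16, 19.26, 48.16]
χ² = (35−19.26)²/19.26 + (32−9.63)²/9.63 + (37−38.53)²/38.53 + (23−48.16)²/48.16 + (25−19.26)²/19.26 + (31−48.16)²/48.16 = 85.8292
df = 5

test statistic = 85.829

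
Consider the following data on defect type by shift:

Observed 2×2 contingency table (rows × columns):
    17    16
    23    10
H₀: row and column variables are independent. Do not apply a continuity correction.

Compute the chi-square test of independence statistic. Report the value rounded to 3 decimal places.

Row totals [33, 33], col totals [40, 26], n=66
χ² = (17−20.00)²/20.00 + (16−13.00)²/13.00 + (23−20.00)²/20.00 + (10−13.00)²/13.00 = 2.2846
df = 1

test statistic = 2.285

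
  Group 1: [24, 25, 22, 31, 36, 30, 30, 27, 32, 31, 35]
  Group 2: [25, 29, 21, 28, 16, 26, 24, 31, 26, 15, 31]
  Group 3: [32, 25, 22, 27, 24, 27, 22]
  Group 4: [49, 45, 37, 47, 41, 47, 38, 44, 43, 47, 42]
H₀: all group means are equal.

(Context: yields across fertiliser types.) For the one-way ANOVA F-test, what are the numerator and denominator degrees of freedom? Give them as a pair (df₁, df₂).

degrees of freedom = [3, 36]

k = 4 groups, N = 40 total
df = (k−1, N−k) = (4−1, 40−4) = (3, 36)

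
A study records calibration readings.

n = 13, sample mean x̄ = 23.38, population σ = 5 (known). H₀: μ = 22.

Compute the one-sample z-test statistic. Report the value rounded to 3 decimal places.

test statistic = 0.995

SE = σ/√n = 5/√13 = 1.3868
z = (x̄−μ₀)/SE = (23.38−22)/1.3868 = 0.9951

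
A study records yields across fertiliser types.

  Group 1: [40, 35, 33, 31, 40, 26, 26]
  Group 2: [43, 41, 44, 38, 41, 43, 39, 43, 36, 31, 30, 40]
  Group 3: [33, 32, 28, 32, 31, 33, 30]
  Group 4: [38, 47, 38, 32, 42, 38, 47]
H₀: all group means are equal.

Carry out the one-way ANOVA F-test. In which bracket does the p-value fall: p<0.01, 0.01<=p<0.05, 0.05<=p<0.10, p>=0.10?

p-value bracket: p<0.01

Group means [33.00, 39.08, 31.29, 40.29], grand mean 36.394
SSB = Σnᵢ(x̄ᵢ−x̄)² = 456.105; SSW = ΣΣ(x−x̄ᵢ)² = 637.774
MSB = 456.105/3 = 152.0350; MSW = 637.774/29 = 21.9922
F = MSB/MSW = 6.9131
df = (3, 29)
p-value (upper-tail) = 0.00119
→ bracket: p<0.01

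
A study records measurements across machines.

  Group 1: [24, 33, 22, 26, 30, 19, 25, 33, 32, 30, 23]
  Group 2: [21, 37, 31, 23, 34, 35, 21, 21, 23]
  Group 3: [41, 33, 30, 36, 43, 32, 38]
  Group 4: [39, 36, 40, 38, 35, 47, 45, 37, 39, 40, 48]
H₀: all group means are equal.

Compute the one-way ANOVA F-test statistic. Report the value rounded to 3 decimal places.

Group means [27.00, 27.33, 36.14, 40.36], grand mean 32.632
SSB = Σnᵢ(x̄ᵢ−x̄)² = 1345.440; SSW = ΣΣ(x−x̄ᵢ)² = 933.403
MSB = 1345.440/3 = 448.4798; MSW = 933.403/34 = 27.4530
F = MSB/MSW = 16.3363
df = (3, 34)

test statistic = 16.336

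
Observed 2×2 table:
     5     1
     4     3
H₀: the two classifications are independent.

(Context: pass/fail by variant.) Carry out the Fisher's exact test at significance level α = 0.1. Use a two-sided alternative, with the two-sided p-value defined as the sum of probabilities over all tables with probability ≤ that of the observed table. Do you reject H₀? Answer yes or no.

Margins: r₁=6, r₂=7, c₁=9, c₂=4, n=13
p_obs = C(6,5)·C(7,4)/C(13,9); sum pmf over tables with pmf ≤ p_obs
p-value (two-sided) = 0.55944
At α=0.1: p ≥ α → fail to reject H₀

reject H₀: no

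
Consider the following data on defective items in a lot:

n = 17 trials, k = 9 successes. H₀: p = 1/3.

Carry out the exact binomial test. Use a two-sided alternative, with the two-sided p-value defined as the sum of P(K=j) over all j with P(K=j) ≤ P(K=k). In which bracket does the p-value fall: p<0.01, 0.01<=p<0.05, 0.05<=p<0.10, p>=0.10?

p-value bracket: p>=0.10

Exact binomial: n=17, k=9, p₀=1/3=0.3333
P(X=j) = C(n,j)·p₀^j·(1−p₀)^(n−j); p = Σ P(X=j) over j with P(X=j) ≤ P(X=9)
p-value (two-sided) = 0.11963
→ bracket: p>=0.10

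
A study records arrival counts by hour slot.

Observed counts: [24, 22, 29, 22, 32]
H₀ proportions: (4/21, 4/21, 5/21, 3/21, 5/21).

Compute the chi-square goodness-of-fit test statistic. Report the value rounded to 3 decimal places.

n = 129; E_i = n·p_i = [24.57, 24.57, 30.71, 18.43, 30.71]
χ² = (24−24.57)²/24.57 + (22−24.57)²/24.57 + (29−30.71)²/30.71 + (22−18.43)²/18.43 + (32−30.71)²/30.71 = 1.1240
df = 4

test statistic = 1.124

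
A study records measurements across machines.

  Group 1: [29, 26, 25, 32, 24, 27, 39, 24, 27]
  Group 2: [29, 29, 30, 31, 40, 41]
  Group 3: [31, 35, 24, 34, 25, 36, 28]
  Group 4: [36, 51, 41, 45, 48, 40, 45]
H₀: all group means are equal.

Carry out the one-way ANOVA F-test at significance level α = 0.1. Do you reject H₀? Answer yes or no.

Group means [28.11, 33.33, 30.43, 43.71], grand mean 33.517
SSB = Σnᵢ(x̄ᵢ−x̄)² = 1057.876; SSW = ΣΣ(x−x̄ᵢ)² = 639.365
MSB = 1057.876/3 = 352.6254; MSW = 639.365/25 = 25.5746
F = MSB/MSW = 13.7881
df = (3, 25)
p-value (upper-tail) = 0.00002
At α=0.1: p < α → reject H₀

reject H₀: yes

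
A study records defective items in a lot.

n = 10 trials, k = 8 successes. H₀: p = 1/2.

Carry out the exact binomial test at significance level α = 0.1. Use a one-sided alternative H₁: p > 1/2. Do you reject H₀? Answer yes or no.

reject H₀: yes

Exact binomial: n=10, k=8, p₀=1/2=0.5000
P(X≥8) from Σ C(n,i)·p₀^i·(1−p₀)^(n−i)
p-value (one-sided, H₁ greater) = 0.05469
At α=0.1: p < α → reject H₀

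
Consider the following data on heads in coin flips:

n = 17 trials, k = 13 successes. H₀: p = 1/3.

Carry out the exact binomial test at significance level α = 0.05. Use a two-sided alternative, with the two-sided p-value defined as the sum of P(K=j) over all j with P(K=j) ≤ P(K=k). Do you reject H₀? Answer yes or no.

reject H₀: yes

Exact binomial: n=17, k=13, p₀=1/3=0.3333
P(X=j) = C(n,j)·p₀^j·(1−p₀)^(n−j); p = Σ P(X=j) over j with P(X=j) ≤ P(X=13)
p-value (two-sided) = 0.00034
At α=0.05: p < α → reject H₀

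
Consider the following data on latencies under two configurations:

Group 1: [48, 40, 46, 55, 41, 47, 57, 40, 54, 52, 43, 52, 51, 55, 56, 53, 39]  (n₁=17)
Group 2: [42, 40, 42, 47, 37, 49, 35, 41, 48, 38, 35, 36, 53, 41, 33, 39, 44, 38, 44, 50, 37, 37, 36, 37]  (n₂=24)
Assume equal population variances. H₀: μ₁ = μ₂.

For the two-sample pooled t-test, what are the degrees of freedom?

degrees of freedom = 39

df = n₁ + n₂ − 2 = 17 + 24 − 2 = 39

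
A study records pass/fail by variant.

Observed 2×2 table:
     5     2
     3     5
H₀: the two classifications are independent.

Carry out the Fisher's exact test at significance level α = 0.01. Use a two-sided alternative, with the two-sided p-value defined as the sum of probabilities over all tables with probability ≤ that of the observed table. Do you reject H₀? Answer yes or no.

Margins: r₁=7, r₂=8, c₁=8, c₂=7, n=15
p_obs = C(7,5)·C(8,3)/C(15,8); sum pmf over tables with pmf ≤ p_obs
p-value (two-sided) = 0.31469
At α=0.01: p ≥ α → fail to reject H₀

reject H₀: no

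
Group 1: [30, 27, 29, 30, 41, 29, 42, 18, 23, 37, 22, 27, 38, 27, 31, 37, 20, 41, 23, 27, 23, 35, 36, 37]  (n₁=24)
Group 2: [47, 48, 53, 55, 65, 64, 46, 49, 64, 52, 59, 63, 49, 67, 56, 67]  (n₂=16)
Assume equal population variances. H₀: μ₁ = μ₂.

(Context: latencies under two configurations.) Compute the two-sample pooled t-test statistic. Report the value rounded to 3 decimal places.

test statistic = -11.079

x̄₁=30.417, s₁=7.064, n₁=24
x̄₂=56.500, s₂=7.633, n₂=16
s_p² = [23·7.064² + 15·7.633²]/38 = 53.2061
SE = √(s_p²·(1/24+1/16)) = 2.3542
t = (30.417−56.500)/2.3542 = -11.0794
df = 38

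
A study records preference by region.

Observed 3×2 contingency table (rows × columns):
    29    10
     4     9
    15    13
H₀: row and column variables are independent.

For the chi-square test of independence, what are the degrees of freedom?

degrees of freedom = 2

df = (r−1)(c−1) = (3−1)·(2−1) = 2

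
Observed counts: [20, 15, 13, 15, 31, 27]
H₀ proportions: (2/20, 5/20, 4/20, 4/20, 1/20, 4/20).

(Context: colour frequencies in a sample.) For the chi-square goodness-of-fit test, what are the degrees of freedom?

df = k − 1 = 6 − 1 = 5

degrees of freedom = 5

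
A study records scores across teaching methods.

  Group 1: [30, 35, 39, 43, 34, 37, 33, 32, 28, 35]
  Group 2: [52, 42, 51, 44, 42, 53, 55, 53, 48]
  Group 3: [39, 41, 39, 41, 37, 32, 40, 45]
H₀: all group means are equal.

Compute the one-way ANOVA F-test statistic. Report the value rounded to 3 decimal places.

Group means [34.60, 48.89, 39.25], grand mean 40.741
SSB = Σnᵢ(x̄ᵢ−x̄)² = 992.396; SSW = ΣΣ(x−x̄ᵢ)² = 472.789
MSB = 992.396/2 = 496.1981; MSW = 472.789/24 = 19.6995
F = MSB/MSW = 25.1883
df = (2, 24)

test statistic = 25.188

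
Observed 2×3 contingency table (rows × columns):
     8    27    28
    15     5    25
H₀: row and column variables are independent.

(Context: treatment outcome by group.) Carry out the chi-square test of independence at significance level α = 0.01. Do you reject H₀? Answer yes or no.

Row totals [63, 45], col totals [23, 32, 53], n=108
χ² = (8−13.42)²/13.42 + (27−18.67)²/18.67 + (28−30.92)²/30.92 + (15−9.58)²/9.58 + (5−13.33)²/13.33 + (25−22.08)²/22.08 = 14.8374
df = 2
p-value (upper-tail) = 0.00060
At α=0.01: p < α → reject H₀

reject H₀: yes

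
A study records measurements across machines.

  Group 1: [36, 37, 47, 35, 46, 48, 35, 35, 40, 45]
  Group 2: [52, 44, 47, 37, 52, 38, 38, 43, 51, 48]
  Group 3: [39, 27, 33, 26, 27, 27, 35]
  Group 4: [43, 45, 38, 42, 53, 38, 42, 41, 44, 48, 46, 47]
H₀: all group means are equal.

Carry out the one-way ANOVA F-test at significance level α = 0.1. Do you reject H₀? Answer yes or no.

Group means [40.40, 45.00, 30.57, 43.92], grand mean 40.897
SSB = Σnᵢ(x̄ᵢ−x̄)² = 1026.559; SSW = ΣΣ(x−x̄ᵢ)² = 943.031
MSB = 1026.559/3 = 342.1863; MSW = 943.031/35 = 26.9437
F = MSB/MSW = 12.7000
df = (3, 35)
p-value (upper-tail) = 0.00001
At α=0.1: p < α → reject H₀

reject H₀: yes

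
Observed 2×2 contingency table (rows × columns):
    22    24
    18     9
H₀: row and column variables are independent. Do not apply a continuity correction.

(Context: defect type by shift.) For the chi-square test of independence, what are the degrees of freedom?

df = (r−1)(c−1) = (2−1)·(2−1) = 1

degrees of freedom = 1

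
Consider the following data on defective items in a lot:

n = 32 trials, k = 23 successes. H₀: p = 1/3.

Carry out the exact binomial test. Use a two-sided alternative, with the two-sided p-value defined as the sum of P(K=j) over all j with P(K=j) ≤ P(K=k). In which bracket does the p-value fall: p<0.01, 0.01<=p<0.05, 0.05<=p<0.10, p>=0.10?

Exact binomial: n=32, k=23, p₀=1/3=0.3333
P(X=j) = C(n,j)·p₀^j·(1−p₀)^(n−j); p = Σ P(X=j) over j with P(X=j) ≤ P(X=23)
p-value (two-sided) = 0.00001
→ bracket: p<0.01

p-value bracket: p<0.01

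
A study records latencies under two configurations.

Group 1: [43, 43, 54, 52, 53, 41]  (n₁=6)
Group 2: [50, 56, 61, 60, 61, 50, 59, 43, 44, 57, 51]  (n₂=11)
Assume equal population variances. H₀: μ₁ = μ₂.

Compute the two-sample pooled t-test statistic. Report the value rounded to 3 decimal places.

x̄₁=47.667, s₁=5.922, n₁=6
x̄₂=53.818, s₂=6.585, n₂=11
s_p² = [5·5.922² + 10·6.585²]/15 = 40.5980
SE = √(s_p²·(1/6+1/11)) = 3.2337
t = (47.667−53.818)/3.2337 = -1.9023
df = 15

test statistic = -1.902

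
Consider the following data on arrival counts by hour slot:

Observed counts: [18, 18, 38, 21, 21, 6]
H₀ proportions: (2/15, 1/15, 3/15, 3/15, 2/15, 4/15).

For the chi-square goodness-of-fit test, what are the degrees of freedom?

df = k − 1 = 6 − 1 = 5

degrees of freedom = 5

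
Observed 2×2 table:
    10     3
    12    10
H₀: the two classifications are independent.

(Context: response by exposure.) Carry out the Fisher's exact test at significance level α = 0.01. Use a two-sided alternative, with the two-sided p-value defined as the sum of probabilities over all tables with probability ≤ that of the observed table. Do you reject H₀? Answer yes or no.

reject H₀: no

Margins: r₁=13, r₂=22, c₁=22, c₂=13, n=35
p_obs = C(13,10)·C(22,12)/C(35,22); sum pmf over tables with pmf ≤ p_obs
p-value (two-sided) = 0.28211
At α=0.01: p ≥ α → fail to reject H₀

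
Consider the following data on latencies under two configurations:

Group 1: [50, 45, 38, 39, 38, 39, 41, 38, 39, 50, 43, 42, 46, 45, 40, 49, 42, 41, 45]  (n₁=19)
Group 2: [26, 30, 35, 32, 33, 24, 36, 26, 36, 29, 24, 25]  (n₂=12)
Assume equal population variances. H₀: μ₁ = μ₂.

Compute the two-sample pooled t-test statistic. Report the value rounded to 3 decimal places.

test statistic = 8.201

x̄₁=42.632, s₁=4.044, n₁=19
x̄₂=29.667, s₂=4.658, n₂=12
s_p² = [18·4.044² + 11·4.658²]/29 = 18.3823
SE = √(s_p²·(1/19+1/12)) = 1.5809
t = (42.632−29.667)/1.5809 = 8.2008
df = 29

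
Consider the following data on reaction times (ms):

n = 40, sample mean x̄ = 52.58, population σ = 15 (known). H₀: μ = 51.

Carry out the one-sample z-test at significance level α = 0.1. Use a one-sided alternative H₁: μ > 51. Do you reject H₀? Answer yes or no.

SE = σ/√n = 15/√40 = 2.3717
z = (x̄−μ₀)/SE = (52.58−51)/2.3717 = 0.6662
p-value (one-sided, H₁ greater) = 0.25265
At α=0.1: p ≥ α → fail to reject H₀

reject H₀: no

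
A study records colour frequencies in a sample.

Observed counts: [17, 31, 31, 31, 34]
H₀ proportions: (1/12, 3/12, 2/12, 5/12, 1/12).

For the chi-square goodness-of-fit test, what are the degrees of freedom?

degrees of freedom = 4

df = k − 1 = 5 − 1 = 4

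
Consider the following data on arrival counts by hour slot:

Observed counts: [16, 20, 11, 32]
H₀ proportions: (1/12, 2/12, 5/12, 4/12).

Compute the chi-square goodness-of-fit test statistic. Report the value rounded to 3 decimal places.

test statistic = 32.828

n = 79; E_i = n·p_i = [6.58, 13.17, 32.92, 26.33]
χ² = (16−6.58)²/6.58 + (20−13.17)²/13.17 + (11−32.92)²/32.92 + (32−26.33)²/26.33 = 32.8278
df = 3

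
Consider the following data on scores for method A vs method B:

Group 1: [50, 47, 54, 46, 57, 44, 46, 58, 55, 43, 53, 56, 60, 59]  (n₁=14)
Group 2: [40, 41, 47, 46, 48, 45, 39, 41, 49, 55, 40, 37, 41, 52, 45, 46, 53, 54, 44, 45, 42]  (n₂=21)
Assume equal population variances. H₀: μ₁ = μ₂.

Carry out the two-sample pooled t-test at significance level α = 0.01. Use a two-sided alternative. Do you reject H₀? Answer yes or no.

reject H₀: yes

x̄₁=52.000, s₁=5.883, n₁=14
x̄₂=45.238, s₂=5.157, n₂=21
s_p² = [13·5.883² + 20·5.157²]/33 = 29.7518
SE = √(s_p²·(1/14+1/21)) = 1.8820
t = (52.000−45.238)/1.8820 = 3.5930
df = 33
p-value (two-sided) = 0.00105
At α=0.01: p < α → reject H₀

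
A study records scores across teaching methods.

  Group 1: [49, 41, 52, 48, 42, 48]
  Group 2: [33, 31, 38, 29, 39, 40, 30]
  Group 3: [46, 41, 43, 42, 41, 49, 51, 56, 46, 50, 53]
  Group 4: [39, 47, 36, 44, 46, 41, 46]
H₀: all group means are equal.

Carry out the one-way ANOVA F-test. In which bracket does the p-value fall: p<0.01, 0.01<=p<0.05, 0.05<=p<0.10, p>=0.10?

Group means [46.67, 34.29, 47.09, 42.71], grand mean 43.129
SSB = Σnᵢ(x̄ᵢ−x̄)² = 796.384; SSW = ΣΣ(x−x̄ᵢ)² = 583.100
MSB = 796.384/3 = 265.4614; MSW = 583.100/27 = 21.5963
F = MSB/MSW = 12.2920
df = (3, 27)
p-value (upper-tail) = 0.00003
→ bracket: p<0.01

p-value bracket: p<0.01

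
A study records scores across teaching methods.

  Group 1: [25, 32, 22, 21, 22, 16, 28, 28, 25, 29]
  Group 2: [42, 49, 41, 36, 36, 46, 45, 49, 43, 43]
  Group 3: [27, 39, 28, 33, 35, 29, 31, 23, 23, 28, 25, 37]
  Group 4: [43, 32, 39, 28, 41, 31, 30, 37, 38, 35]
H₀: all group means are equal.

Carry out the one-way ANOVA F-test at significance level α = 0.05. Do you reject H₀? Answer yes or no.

reject H₀: yes

Group means [24.80, 43.00, 29.83, 35.40], grand mean 33.095
SSB = Σnᵢ(x̄ᵢ−x̄)² = 1849.952; SSW = ΣΣ(x−x̄ᵢ)² = 917.667
MSB = 1849.952/3 = 616.6508; MSW = 917.667/38 = 24.1491
F = MSB/MSW = 25.5351
df = (3, 38)
p-value (upper-tail) = 0.00000
At α=0.05: p < α → reject H₀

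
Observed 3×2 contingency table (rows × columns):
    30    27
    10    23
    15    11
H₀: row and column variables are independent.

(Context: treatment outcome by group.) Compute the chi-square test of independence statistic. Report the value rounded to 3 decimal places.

Row totals [57, 33, 26], col totals [55, 61], n=116
χ² = (30−27.03)²/27.03 + (27−29.97)²/29.97 + (10−15.65)²/15.65 + (23−17.35)²/17.35 + (15−12.33)²/12.33 + (11−13.67)²/13.67 = 5.5991
df = 2

test statistic = 5.599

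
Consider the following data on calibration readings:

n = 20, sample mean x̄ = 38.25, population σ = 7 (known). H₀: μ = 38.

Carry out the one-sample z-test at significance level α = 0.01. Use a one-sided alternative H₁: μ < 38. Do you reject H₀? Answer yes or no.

SE = σ/√n = 7/√20 = 1.5652
z = (x̄−μ₀)/SE = (38.25−38)/1.5652 = 0.1597
p-value (one-sided, H₁ less) = 0.56345
At α=0.01: p ≥ α → fail to reject H₀

reject H₀: no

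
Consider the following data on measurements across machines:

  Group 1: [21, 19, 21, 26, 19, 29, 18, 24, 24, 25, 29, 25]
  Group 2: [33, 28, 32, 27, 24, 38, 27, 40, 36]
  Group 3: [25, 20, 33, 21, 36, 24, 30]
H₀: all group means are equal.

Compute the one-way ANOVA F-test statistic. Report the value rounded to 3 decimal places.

test statistic = 7.148

Group means [23.33, 31.67, 27.00], grand mean 26.929
SSB = Σnᵢ(x̄ᵢ−x̄)² = 357.190; SSW = ΣΣ(x−x̄ᵢ)² = 624.667
MSB = 357.190/2 = 178.5952; MSW = 624.667/25 = 24.9867
F = MSB/MSW = 7.1476
df = (2, 25)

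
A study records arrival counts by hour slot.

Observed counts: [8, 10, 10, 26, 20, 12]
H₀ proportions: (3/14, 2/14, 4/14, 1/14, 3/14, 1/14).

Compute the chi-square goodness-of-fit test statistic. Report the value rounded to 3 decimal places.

n = 86; E_i = n·p_i = [18.43, 12.29, 24.57, 6.14, 18.43, 6.14]
χ² = (8−18.43)²/18.43 + (10−12.29)²/12.29 + (10−24.57)²/24.57 + (26−6.14)²/6.14 + (20−18.43)²/18.43 + (12−6.14)²/6.14 = 84.8760
df = 5

test statistic = 84.876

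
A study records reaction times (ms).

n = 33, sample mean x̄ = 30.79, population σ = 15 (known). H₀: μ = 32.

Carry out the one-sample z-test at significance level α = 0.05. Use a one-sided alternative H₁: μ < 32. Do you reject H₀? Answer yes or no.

SE = σ/√n = 15/√33 = 2.6112
z = (x̄−μ₀)/SE = (30.79−32)/2.6112 = -0.4634
p-value (one-sided, H₁ less) = 0.32154
At α=0.05: p ≥ α → fail to reject H₀

reject H₀: no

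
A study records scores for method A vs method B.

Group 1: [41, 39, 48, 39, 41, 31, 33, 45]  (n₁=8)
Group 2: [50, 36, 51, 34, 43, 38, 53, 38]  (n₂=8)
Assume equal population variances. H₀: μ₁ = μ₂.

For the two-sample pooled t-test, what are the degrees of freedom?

degrees of freedom = 14

df = n₁ + n₂ − 2 = 8 + 8 − 2 = 14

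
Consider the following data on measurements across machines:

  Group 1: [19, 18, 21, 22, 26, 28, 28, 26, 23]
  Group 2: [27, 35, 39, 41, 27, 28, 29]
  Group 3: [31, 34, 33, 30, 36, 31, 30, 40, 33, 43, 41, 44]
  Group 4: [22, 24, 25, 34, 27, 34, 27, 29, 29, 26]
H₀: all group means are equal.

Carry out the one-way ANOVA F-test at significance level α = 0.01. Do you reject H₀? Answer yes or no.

Group means [23.44, 32.29, 35.50, 27.70], grand mean 30.000
SSB = Σnᵢ(x̄ᵢ−x̄)² = 839.249; SSW = ΣΣ(x−x̄ᵢ)² = 760.751
MSB = 839.249/3 = 279.7497; MSW = 760.751/34 = 22.3750
F = MSB/MSW = 12.5028
df = (3, 34)
p-value (upper-tail) = 0.00001
At α=0.01: p < α → reject H₀

reject H₀: yes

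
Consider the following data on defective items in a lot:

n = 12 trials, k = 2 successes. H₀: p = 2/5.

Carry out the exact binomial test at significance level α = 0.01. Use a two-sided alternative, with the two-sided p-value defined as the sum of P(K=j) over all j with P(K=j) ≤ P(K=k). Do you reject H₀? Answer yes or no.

reject H₀: no

Exact binomial: n=12, k=2, p₀=2/5=0.4000
P(X=j) = C(n,j)·p₀^j·(1−p₀)^(n−j); p = Σ P(X=j) over j with P(X=j) ≤ P(X=2)
p-value (two-sided) = 0.14075
At α=0.01: p ≥ α → fail to reject H₀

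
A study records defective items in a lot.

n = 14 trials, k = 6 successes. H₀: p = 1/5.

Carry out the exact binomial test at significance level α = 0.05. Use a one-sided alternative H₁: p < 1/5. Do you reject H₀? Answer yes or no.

reject H₀: no

Exact binomial: n=14, k=6, p₀=1/5=0.2000
P(X≤6) from Σ C(n,i)·p₀^i·(1−p₀)^(n−i)
p-value (one-sided, H₁ less) = 0.98839
At α=0.05: p ≥ α → fail to reject H₀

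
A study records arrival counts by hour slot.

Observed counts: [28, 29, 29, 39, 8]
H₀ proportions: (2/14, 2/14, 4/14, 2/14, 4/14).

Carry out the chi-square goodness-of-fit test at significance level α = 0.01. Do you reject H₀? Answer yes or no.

reject H₀: yes

n = 133; E_i = n·p_i = [19.00, 19.00, 38.00, 19.00, 38.00]
χ² = (28−19.00)²/19.00 + (29−19.00)²/19.00 + (29−38.00)²/38.00 + (39−19.00)²/19.00 + (8−38.00)²/38.00 = 56.3947
df = 4
p-value (upper-tail) = 0.00000
At α=0.01: p < α → reject H₀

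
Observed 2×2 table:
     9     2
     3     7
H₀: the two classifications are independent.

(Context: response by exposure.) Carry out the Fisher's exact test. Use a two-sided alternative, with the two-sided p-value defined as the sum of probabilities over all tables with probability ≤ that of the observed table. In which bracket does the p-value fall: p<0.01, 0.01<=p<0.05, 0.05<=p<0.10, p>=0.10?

Margins: r₁=11, r₂=10, c₁=12, c₂=9, n=21
p_obs = C(11,9)·C(10,3)/C(21,12); sum pmf over tables with pmf ≤ p_obs
p-value (two-sided) = 0.02997
→ bracket: 0.01<=p<0.05

p-value bracket: 0.01<=p<0.05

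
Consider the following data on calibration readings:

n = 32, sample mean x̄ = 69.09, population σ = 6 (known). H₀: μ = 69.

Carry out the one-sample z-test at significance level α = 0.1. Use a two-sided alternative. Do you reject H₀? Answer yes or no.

reject H₀: no

SE = σ/√n = 6/√32 = 1.0607
z = (x̄−μ₀)/SE = (69.09−69)/1.0607 = 0.0849
p-value (two-sided) = 0.93238
At α=0.1: p ≥ α → fail to reject H₀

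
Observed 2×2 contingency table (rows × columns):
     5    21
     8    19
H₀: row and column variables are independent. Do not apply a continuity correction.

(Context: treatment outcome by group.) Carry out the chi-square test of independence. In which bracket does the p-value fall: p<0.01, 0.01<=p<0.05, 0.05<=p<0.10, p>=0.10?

p-value bracket: p>=0.10

Row totals [26, 27], col totals [13, 40], n=53
χ² = (5−6.38)²/6.38 + (21−19.62)²/19.62 + (8−6.62)²/6.62 + (19−20.38)²/20.38 = 0.7737
df = 1
p-value (upper-tail) = 0.37907
→ bracket: p>=0.10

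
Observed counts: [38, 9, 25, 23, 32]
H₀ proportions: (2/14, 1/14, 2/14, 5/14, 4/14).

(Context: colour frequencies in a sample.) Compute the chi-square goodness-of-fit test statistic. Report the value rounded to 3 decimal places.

n = 127; E_i = n·p_i = [18.14, 9.07, 18.14, 45.36, 36.29]
χ² = (38−18.14)²/18.14 + (9−9.07)²/9.07 + (25−18.14)²/18.14 + (23−45.36)²/45.36 + (32−36.29)²/36.29 = 35.8520
df = 4

test statistic = 35.852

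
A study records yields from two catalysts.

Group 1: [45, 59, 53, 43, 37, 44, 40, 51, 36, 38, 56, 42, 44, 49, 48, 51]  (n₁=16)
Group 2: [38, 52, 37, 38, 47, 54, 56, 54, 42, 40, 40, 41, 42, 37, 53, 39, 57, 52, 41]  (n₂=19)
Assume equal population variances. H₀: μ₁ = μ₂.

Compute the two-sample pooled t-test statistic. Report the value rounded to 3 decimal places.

x̄₁=46.000, s₁=6.812, n₁=16
x̄₂=45.263, s₂=7.279, n₂=19
s_p² = [15·6.812² + 18·7.279²]/33 = 49.9904
SE = √(s_p²·(1/16+1/19)) = 2.3991
t = (46.000−45.263)/2.3991 = 0.3071
df = 33

test statistic = 0.307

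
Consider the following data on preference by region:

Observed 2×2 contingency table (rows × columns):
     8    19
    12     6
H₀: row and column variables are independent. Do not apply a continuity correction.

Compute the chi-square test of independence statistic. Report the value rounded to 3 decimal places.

test statistic = 6.000

Row totals [27, 18], col totals [20, 25], n=45
χ² = (8−12.00)²/12.00 + (19−15.00)²/15.00 + (12−8.00)²/8.00 + (6−10.00)²/10.00 = 6.0000
df = 1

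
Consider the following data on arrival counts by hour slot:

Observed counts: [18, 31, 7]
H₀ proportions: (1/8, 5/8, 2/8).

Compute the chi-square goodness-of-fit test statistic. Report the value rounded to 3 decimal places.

n = 56; E_i = n·p_i = [7.00, 35.00, 14.00]
χ² = (18−7.00)²/7.00 + (31−35.00)²/35.00 + (7−14.00)²/14.00 = 21.2429
df = 2

test statistic = 21.243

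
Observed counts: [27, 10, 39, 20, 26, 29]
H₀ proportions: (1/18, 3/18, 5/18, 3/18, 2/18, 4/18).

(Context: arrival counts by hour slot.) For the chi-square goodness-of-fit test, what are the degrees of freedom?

degrees of freedom = 5

df = k − 1 = 6 − 1 = 5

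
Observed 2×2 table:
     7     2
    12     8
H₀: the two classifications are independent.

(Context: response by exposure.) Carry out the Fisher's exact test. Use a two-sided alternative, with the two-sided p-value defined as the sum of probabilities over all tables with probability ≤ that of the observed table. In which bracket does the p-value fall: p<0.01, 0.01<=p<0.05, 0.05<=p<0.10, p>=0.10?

p-value bracket: p>=0.10

Margins: r₁=9, r₂=20, c₁=19, c₂=10, n=29
p_obs = C(9,7)·C(20,12)/C(29,19); sum pmf over tables with pmf ≤ p_obs
p-value (two-sided) = 0.43108
→ bracket: p>=0.10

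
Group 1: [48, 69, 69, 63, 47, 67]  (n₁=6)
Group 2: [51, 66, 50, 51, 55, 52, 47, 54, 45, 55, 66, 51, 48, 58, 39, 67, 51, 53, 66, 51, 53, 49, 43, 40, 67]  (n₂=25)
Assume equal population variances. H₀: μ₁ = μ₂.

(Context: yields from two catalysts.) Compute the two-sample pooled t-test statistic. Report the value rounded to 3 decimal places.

x̄₁=60.500, s₁=10.310, n₁=6
x̄₂=53.120, s₂=8.085, n₂=25
s_p² = [5·10.310² + 24·8.085²]/29 = 72.4186
SE = √(s_p²·(1/6+1/25)) = 3.8687
t = (60.500−53.120)/3.8687 = 1.9076
df = 29

test statistic = 1.908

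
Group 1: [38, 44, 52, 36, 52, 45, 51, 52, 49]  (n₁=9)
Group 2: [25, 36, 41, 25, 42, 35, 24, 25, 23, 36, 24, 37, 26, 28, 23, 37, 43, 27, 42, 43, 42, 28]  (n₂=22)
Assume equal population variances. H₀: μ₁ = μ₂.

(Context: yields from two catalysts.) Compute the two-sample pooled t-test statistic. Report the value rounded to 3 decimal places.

x̄₁=46.556, s₁=6.207, n₁=9
x̄₂=32.364, s₂=7.688, n₂=22
s_p² = [8·6.207² + 21·7.688²]/29 = 53.4246
SE = √(s_p²·(1/9+1/22)) = 2.8921
t = (46.556−32.364)/2.8921 = 4.9071
df = 29

test statistic = 4.907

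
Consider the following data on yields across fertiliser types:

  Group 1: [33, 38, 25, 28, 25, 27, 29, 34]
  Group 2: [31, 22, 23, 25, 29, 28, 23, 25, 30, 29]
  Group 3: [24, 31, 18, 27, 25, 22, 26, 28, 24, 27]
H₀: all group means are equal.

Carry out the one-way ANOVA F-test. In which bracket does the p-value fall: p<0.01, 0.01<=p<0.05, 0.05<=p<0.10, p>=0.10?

Group means [29.88, 26.50, 25.20], grand mean 27.000
SSB = Σnᵢ(x̄ᵢ−x̄)² = 101.025; SSW = ΣΣ(x−x̄ᵢ)² = 362.975
MSB = 101.025/2 = 50.5125; MSW = 362.975/25 = 14.5190
F = MSB/MSW = 3.4791
df = (2, 25)
p-value (upper-tail) = 0.04645
→ bracket: 0.01<=p<0.05

p-value bracket: 0.01<=p<0.05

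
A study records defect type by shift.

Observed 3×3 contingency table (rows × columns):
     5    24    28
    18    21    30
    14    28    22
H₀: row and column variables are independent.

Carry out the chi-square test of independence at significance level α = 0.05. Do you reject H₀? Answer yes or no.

reject H₀: no

Row totals [57, 69, 64], col totals [37, 73, 80], n=190
χ² = (5−11.10)²/11.10 + (24−21.90)²/21.90 + (28−24.00)²/24.00 + (18−13.44)²/13.44 + (21−26.51)²/26.51 + (30−29.05)²/29.05 + (14−12.46)²/12.46 + (28−24.59)²/24.59 + (22−26.95)²/26.95 = 8.5171
df = 4
p-value (upper-tail) = 0.07437
At α=0.05: p ≥ α → fail to reject H₀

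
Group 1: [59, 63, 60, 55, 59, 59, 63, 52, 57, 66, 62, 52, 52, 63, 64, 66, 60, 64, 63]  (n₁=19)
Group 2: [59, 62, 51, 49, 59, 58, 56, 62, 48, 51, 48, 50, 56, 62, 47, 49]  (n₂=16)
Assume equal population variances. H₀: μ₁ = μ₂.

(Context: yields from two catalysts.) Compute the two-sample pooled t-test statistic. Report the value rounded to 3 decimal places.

x̄₁=59.947, s₁=4.552, n₁=19
x̄₂=54.188, s₂=5.600, n₂=16
s_p² = [18·4.552² + 15·5.600²]/33 = 25.5571
SE = √(s_p²·(1/19+1/16)) = 1.7154
t = (59.947−54.188)/1.7154 = 3.3578
df = 33

test statistic = 3.358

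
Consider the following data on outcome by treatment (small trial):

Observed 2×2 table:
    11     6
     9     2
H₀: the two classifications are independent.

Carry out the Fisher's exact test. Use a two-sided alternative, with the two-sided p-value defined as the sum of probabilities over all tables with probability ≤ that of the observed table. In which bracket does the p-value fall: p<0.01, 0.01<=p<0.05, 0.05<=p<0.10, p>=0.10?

p-value bracket: p>=0.10

Margins: r₁=17, r₂=11, c₁=20, c₂=8, n=28
p_obs = C(17,11)·C(11,9)/C(28,20); sum pmf over tables with pmf ≤ p_obs
p-value (two-sided) = 0.41880
→ bracket: p>=0.10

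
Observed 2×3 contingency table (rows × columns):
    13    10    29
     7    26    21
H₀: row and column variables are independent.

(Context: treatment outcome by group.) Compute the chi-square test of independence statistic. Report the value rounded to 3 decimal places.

Row totals [52, 54], col totals [20, 36, 50], n=106
χ² = (13−9.81)²/9.81 + (10−17.66)²/17.66 + (29−24.53)²/24.53 + (7−10.19)²/10.19 + (26−18.34)²/18.34 + (21−25.47)²/25.47 = 10.1570
df = 2

test statistic = 10.157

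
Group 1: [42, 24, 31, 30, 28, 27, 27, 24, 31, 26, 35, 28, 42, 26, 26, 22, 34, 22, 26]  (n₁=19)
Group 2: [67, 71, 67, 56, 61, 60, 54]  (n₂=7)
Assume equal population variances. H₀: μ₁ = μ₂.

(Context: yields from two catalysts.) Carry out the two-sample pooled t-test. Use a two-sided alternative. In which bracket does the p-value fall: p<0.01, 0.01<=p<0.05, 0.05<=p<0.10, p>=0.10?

p-value bracket: p<0.01

x̄₁=29.000, s₁=5.783, n₁=19
x̄₂=62.286, s₂=6.264, n₂=7
s_p² = [18·5.783² + 6·6.264²]/24 = 34.8929
SE = √(s_p²·(1/19+1/7)) = 2.6117
t = (29.000−62.286)/2.6117 = -12.7447
df = 24
p-value (two-sided) = 0.00000
→ bracket: p<0.01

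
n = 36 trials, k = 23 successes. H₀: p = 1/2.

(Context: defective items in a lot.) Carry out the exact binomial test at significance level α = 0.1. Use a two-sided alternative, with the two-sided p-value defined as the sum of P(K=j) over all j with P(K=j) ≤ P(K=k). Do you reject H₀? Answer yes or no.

Exact binomial: n=36, k=23, p₀=1/2=0.5000
P(X=j) = C(n,j)·p₀^j·(1−p₀)^(n−j); p = Σ P(X=j) over j with P(X=j) ≤ P(X=23)
p-value (two-sided) = 0.13250
At α=0.1: p ≥ α → fail to reject H₀

reject H₀: no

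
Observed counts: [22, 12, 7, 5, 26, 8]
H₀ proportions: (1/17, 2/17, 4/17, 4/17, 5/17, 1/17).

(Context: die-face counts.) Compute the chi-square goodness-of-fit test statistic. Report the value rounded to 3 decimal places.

test statistic = 84.411

n = 80; E_i = n·p_i = [4.71, 9.41, 18.82, 18.82, 23.53, 4.71]
χ² = (22−4.71)²/4.71 + (12−9.41)²/9.41 + (7−18.82)²/18.82 + (5−18.82)²/18.82 + (26−23.53)²/23.53 + (8−4.71)²/4.71 = 84.4112
df = 5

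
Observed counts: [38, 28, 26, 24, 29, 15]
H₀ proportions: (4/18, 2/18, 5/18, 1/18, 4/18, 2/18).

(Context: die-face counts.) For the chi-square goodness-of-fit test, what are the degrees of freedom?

df = k − 1 = 6 − 1 = 5

degrees of freedom = 5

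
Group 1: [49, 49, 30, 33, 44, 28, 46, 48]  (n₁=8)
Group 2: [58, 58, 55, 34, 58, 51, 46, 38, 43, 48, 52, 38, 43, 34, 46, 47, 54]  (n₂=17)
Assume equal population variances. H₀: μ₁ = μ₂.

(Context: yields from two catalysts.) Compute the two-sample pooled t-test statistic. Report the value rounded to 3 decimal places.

test statistic = -1.770

x̄₁=40.875, s₁=8.983, n₁=8
x̄₂=47.235, s₂=8.105, n₂=17
s_p² = [7·8.983² + 16·8.105²]/23 = 70.2580
SE = √(s_p²·(1/8+1/17)) = 3.5938
t = (40.875−47.235)/3.5938 = -1.7698
df = 23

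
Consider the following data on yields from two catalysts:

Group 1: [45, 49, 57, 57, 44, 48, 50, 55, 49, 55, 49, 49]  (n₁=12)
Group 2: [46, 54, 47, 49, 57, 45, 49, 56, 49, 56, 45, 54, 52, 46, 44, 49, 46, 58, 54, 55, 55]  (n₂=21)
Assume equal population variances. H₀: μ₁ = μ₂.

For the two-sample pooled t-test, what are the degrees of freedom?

degrees of freedom = 31

df = n₁ + n₂ − 2 = 12 + 21 − 2 = 31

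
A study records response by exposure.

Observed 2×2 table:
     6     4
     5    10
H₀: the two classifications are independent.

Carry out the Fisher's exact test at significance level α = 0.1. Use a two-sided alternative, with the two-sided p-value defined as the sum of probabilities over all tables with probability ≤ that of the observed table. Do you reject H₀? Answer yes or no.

Margins: r₁=10, r₂=15, c₁=11, c₂=14, n=25
p_obs = C(10,6)·C(15,5)/C(25,11); sum pmf over tables with pmf ≤ p_obs
p-value (two-sided) = 0.24063
At α=0.1: p ≥ α → fail to reject H₀

reject H₀: no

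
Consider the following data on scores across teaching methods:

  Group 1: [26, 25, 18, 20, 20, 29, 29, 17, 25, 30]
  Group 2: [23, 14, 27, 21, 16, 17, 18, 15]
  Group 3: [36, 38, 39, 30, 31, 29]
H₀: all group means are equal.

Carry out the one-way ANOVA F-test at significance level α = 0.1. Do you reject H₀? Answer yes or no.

reject H₀: yes

Group means [23.90, 18.88, 33.83], grand mean 24.708
SSB = Σnᵢ(x̄ᵢ−x̄)² = 778.350; SSW = ΣΣ(x−x̄ᵢ)² = 442.608
MSB = 778.350/2 = 389.1750; MSW = 442.608/21 = 21.0766
F = MSB/MSW = 18.4648
df = (2, 21)
p-value (upper-tail) = 0.00002
At α=0.1: p < α → reject H₀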